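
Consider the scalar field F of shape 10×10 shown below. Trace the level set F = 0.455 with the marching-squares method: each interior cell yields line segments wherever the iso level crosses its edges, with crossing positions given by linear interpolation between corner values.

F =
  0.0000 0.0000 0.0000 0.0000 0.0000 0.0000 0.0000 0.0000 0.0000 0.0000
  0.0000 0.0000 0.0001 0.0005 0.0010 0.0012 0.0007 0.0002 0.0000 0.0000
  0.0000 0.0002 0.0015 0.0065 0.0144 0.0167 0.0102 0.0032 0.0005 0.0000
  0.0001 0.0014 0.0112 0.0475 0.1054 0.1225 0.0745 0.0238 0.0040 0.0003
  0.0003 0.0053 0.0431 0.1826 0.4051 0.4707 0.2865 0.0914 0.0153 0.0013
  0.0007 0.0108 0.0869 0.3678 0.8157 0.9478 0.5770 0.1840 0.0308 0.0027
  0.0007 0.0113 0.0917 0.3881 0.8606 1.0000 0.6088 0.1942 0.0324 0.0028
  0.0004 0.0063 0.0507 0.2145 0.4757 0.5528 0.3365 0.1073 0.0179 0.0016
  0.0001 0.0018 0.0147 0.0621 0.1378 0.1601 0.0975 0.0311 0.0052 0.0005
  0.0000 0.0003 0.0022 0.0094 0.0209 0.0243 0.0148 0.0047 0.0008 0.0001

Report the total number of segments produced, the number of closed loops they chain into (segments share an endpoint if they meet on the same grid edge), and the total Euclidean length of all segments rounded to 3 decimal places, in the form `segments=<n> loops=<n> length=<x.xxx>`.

cell (3,4): code 0100 → (3.955,5.000)–(4.000,4.761)
cell (3,5): code 1000 → (4.000,5.085)–(3.955,5.000)
cell (4,3): code 0100 → (4.122,4.000)–(5.000,3.195)
cell (4,4): code 1110 → (4.000,4.761)–(4.122,4.000)
cell (4,5): code 1101 → (4.580,6.000)–(4.000,5.085)
cell (4,6): code 1000 → (5.000,6.310)–(4.580,6.000)
cell (5,3): code 0110 → (5.000,3.195)–(6.000,3.142)
cell (5,6): code 1001 → (6.000,6.371)–(5.000,6.310)
cell (6,3): code 0110 → (6.000,3.142)–(7.000,3.921)
cell (6,5): code 1011 → (7.000,5.452)–(6.565,6.000)
cell (6,6): code 0001 → (6.565,6.000)–(6.000,6.371)
cell (7,3): code 0010 → (7.000,3.921)–(7.061,4.000)
cell (7,4): code 0011 → (7.061,4.000)–(7.249,5.000)
cell (7,5): code 0001 → (7.249,5.000)–(7.000,5.452)
total: 14 segments, chained into 1 closed loop(s), length Σ = 10.187628

segments=14 loops=1 length=10.188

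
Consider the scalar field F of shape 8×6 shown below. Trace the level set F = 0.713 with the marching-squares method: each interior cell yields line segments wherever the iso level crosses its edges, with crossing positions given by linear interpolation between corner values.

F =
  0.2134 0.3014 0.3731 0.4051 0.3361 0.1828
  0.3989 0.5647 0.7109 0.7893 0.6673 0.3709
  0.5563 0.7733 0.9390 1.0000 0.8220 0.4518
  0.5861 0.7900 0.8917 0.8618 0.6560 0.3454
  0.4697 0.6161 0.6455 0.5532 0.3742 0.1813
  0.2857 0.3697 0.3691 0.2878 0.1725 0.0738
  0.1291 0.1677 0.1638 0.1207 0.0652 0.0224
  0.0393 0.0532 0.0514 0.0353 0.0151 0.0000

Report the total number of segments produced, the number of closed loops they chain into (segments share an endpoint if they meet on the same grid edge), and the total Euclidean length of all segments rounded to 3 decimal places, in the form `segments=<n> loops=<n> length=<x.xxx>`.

segments=14 loops=1 length=10.226

cell (0,2): code 0100 → (0.801,3.000)–(1.000,2.027)
cell (0,3): code 1000 → (1.000,3.625)–(0.801,3.000)
cell (1,0): code 0100 → (1.711,1.000)–(2.000,0.722)
cell (1,1): code 1100 → (1.009,2.000)–(1.711,1.000)
cell (1,2): code 1110 → (1.000,2.027)–(1.009,2.000)
cell (1,3): code 1101 → (1.295,4.000)–(1.000,3.625)
cell (1,4): code 1000 → (2.000,4.294)–(1.295,4.000)
cell (2,0): code 0110 → (2.000,0.722)–(3.000,0.622)
cell (2,3): code 1011 → (3.000,3.723)–(2.657,4.000)
cell (2,4): code 0001 → (2.657,4.000)–(2.000,4.294)
cell (3,0): code 0010 → (3.000,0.622)–(3.443,1.000)
cell (3,1): code 0011 → (3.443,1.000)–(3.726,2.000)
cell (3,2): code 0011 → (3.726,2.000)–(3.482,3.000)
cell (3,3): code 0001 → (3.482,3.000)–(3.000,3.723)
total: 14 segments, chained into 1 closed loop(s), length Σ = 10.226380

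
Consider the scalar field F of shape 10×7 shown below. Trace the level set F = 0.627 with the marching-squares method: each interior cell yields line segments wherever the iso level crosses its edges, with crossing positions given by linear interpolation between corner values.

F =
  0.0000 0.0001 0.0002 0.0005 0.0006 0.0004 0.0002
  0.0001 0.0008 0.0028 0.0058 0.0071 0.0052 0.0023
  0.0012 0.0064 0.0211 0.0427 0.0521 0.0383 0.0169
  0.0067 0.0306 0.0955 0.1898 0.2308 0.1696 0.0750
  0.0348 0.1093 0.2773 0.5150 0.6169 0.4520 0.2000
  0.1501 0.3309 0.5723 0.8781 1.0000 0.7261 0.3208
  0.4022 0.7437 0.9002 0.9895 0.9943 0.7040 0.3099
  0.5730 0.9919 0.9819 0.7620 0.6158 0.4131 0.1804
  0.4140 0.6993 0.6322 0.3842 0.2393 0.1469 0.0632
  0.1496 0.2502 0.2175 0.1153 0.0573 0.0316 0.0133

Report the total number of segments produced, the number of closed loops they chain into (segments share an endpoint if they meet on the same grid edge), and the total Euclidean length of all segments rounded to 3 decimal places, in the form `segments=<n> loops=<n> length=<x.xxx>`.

segments=18 loops=1 length=13.991

cell (4,2): code 0100 → (4.308,3.000)–(5.000,2.179)
cell (4,3): code 1100 → (4.026,4.000)–(4.308,3.000)
cell (4,4): code 1100 → (4.638,5.000)–(4.026,4.000)
cell (4,5): code 1000 → (5.000,5.245)–(4.638,5.000)
cell (5,0): code 0100 → (5.717,1.000)–(6.000,0.658)
cell (5,1): code 1100 → (5.167,2.000)–(5.717,1.000)
cell (5,2): code 1110 → (5.000,2.179)–(5.167,2.000)
cell (5,5): code 1001 → (6.000,5.195)–(5.000,5.245)
cell (6,0): code 0110 → (6.000,0.658)–(7.000,0.129)
cell (6,3): code 1011 → (7.000,3.923)–(6.970,4.000)
cell (6,4): code 0011 → (6.970,4.000)–(6.265,5.000)
cell (6,5): code 0001 → (6.265,5.000)–(6.000,5.195)
cell (7,0): code 0110 → (7.000,0.129)–(8.000,0.747)
cell (7,2): code 1011 → (8.000,2.021)–(7.357,3.000)
cell (7,3): code 0001 → (7.357,3.000)–(7.000,3.923)
cell (8,0): code 0010 → (8.000,0.747)–(8.161,1.000)
cell (8,1): code 0011 → (8.161,1.000)–(8.013,2.000)
cell (8,2): code 0001 → (8.013,2.000)–(8.000,2.021)
total: 18 segments, chained into 1 closed loop(s), length Σ = 13.991064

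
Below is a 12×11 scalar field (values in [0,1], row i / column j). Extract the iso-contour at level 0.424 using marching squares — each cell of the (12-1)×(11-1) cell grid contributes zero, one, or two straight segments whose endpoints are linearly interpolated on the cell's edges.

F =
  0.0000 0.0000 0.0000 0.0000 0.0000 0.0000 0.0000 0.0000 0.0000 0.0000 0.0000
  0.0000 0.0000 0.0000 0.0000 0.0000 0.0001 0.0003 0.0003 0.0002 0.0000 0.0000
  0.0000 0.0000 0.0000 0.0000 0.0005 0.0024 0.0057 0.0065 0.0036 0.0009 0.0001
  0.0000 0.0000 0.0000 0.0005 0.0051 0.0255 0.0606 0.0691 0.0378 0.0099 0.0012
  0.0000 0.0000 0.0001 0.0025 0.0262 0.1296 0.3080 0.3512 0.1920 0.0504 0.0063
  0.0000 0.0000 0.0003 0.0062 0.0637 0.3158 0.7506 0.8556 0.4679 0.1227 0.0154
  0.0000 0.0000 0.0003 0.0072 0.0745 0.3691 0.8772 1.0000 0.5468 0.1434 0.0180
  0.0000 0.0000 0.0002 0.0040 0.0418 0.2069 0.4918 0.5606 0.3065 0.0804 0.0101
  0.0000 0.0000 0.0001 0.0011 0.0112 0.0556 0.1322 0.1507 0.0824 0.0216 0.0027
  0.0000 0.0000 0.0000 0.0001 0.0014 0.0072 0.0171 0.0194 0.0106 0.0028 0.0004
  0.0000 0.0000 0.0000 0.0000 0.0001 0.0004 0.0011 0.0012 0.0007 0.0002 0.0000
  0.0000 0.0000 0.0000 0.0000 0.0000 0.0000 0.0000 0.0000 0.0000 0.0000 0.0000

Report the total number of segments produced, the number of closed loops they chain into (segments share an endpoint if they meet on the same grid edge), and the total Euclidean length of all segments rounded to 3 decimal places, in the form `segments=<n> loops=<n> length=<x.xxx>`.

segments=12 loops=1 length=9.917

cell (4,5): code 0100 → (4.262,6.000)–(5.000,5.249)
cell (4,6): code 1100 → (4.144,7.000)–(4.262,6.000)
cell (4,7): code 1100 → (4.841,8.000)–(4.144,7.000)
cell (4,8): code 1000 → (5.000,8.127)–(4.841,8.000)
cell (5,5): code 0110 → (5.000,5.249)–(6.000,5.108)
cell (5,8): code 1001 → (6.000,8.304)–(5.000,8.127)
cell (6,5): code 0110 → (6.000,5.108)–(7.000,5.762)
cell (6,7): code 1011 → (7.000,7.538)–(6.511,8.000)
cell (6,8): code 0001 → (6.511,8.000)–(6.000,8.304)
cell (7,5): code 0010 → (7.000,5.762)–(7.189,6.000)
cell (7,6): code 0011 → (7.189,6.000)–(7.333,7.000)
cell (7,7): code 0001 → (7.333,7.000)–(7.000,7.538)
total: 12 segments, chained into 1 closed loop(s), length Σ = 9.916906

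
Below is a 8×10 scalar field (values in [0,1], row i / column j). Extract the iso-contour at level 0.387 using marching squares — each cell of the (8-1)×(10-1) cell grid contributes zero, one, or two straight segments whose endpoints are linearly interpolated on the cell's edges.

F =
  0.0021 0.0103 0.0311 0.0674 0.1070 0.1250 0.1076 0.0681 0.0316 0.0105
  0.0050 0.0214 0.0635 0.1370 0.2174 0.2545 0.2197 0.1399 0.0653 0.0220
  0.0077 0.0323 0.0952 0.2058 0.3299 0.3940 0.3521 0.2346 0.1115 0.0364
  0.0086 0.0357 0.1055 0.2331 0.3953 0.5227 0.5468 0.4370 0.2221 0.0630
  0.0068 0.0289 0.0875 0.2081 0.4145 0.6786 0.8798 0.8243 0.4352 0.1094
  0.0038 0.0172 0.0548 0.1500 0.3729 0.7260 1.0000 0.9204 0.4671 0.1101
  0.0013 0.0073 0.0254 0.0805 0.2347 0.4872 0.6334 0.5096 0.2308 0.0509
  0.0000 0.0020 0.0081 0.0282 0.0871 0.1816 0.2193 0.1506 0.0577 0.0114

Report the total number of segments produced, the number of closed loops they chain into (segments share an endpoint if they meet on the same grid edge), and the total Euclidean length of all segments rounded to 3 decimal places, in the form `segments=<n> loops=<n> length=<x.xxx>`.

cell (1,4): code 0100 → (1.950,5.000)–(2.000,4.891)
cell (1,5): code 1000 → (2.000,5.167)–(1.950,5.000)
cell (2,3): code 0100 → (2.873,4.000)–(3.000,3.949)
cell (2,4): code 1110 → (2.000,4.891)–(2.873,4.000)
cell (2,5): code 1101 → (2.179,6.000)–(2.000,5.167)
cell (2,6): code 1100 → (2.753,7.000)–(2.179,6.000)
cell (2,7): code 1000 → (3.000,7.233)–(2.753,7.000)
cell (3,3): code 0110 → (3.000,3.949)–(4.000,3.867)
cell (3,7): code 1101 → (3.774,8.000)–(3.000,7.233)
cell (3,8): code 1000 → (4.000,8.148)–(3.774,8.000)
cell (4,3): code 0010 → (4.000,3.867)–(4.661,4.000)
cell (4,4): code 0111 → (4.661,4.000)–(5.000,4.040)
cell (4,8): code 1001 → (5.000,8.224)–(4.000,8.148)
cell (5,4): code 0110 → (5.000,4.040)–(6.000,4.603)
cell (5,7): code 1011 → (6.000,7.440)–(5.339,8.000)
cell (5,8): code 0001 → (5.339,8.000)–(5.000,8.224)
cell (6,4): code 0010 → (6.000,4.603)–(6.328,5.000)
cell (6,5): code 0011 → (6.328,5.000)–(6.595,6.000)
cell (6,6): code 0011 → (6.595,6.000)–(6.342,7.000)
cell (6,7): code 0001 → (6.342,7.000)–(6.000,7.440)
total: 20 segments, chained into 1 closed loop(s), length Σ = 13.963940

segments=20 loops=1 length=13.964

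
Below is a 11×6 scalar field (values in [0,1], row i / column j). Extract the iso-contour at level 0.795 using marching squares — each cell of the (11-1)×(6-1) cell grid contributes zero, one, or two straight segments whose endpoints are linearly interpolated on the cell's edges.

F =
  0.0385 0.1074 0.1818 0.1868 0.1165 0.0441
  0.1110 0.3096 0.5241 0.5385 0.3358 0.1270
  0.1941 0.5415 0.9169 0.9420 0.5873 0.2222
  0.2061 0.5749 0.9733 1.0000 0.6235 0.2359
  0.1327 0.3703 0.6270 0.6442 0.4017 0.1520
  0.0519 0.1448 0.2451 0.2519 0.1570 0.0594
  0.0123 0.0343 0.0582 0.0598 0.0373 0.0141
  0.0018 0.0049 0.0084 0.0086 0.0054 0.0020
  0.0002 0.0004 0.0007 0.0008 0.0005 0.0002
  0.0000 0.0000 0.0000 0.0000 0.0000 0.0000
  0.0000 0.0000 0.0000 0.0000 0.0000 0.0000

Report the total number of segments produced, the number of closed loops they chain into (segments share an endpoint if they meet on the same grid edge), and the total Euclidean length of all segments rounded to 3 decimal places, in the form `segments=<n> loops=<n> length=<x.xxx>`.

cell (1,1): code 0100 → (1.690,2.000)–(2.000,1.675)
cell (1,2): code 1100 → (1.636,3.000)–(1.690,2.000)
cell (1,3): code 1000 → (2.000,3.414)–(1.636,3.000)
cell (2,1): code 0110 → (2.000,1.675)–(3.000,1.552)
cell (2,3): code 1001 → (3.000,3.544)–(2.000,3.414)
cell (3,1): code 0010 → (3.000,1.552)–(3.515,2.000)
cell (3,2): code 0011 → (3.515,2.000)–(3.576,3.000)
cell (3,3): code 0001 → (3.576,3.000)–(3.000,3.544)
total: 8 segments, chained into 1 closed loop(s), length Σ = 6.495163

segments=8 loops=1 length=6.495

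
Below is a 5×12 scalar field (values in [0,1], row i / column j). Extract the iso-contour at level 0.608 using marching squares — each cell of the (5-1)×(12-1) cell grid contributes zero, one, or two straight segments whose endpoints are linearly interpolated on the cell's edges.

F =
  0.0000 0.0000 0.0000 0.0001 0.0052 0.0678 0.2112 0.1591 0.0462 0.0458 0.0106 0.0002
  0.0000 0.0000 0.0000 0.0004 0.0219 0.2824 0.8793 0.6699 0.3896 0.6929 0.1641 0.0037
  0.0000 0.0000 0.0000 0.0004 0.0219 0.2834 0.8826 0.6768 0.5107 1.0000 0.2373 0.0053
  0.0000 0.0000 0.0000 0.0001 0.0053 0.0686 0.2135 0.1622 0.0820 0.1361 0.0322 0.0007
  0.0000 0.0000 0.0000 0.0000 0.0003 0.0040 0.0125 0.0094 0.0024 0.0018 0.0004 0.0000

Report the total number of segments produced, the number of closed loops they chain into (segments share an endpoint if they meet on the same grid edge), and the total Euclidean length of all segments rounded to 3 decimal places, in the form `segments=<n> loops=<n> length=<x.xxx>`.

segments=14 loops=2 length=10.319

cell (0,5): code 0100 → (0.594,6.000)–(1.000,5.545)
cell (0,6): code 1100 → (0.879,7.000)–(0.594,6.000)
cell (0,7): code 1000 → (1.000,7.221)–(0.879,7.000)
cell (0,8): code 0100 → (0.869,9.000)–(1.000,8.720)
cell (0,9): code 1000 → (1.000,9.161)–(0.869,9.000)
cell (1,5): code 0110 → (1.000,5.545)–(2.000,5.542)
cell (1,7): code 1001 → (2.000,7.414)–(1.000,7.221)
cell (1,8): code 0110 → (1.000,8.720)–(2.000,8.199)
cell (1,9): code 1001 → (2.000,9.514)–(1.000,9.161)
cell (2,5): code 0010 → (2.000,5.542)–(2.410,6.000)
cell (2,6): code 0011 → (2.410,6.000)–(2.134,7.000)
cell (2,7): code 0001 → (2.134,7.000)–(2.000,7.414)
cell (2,8): code 0010 → (2.000,8.199)–(2.454,9.000)
cell (2,9): code 0001 → (2.454,9.000)–(2.000,9.514)
total: 14 segments, chained into 2 closed loop(s), length Σ = 10.318833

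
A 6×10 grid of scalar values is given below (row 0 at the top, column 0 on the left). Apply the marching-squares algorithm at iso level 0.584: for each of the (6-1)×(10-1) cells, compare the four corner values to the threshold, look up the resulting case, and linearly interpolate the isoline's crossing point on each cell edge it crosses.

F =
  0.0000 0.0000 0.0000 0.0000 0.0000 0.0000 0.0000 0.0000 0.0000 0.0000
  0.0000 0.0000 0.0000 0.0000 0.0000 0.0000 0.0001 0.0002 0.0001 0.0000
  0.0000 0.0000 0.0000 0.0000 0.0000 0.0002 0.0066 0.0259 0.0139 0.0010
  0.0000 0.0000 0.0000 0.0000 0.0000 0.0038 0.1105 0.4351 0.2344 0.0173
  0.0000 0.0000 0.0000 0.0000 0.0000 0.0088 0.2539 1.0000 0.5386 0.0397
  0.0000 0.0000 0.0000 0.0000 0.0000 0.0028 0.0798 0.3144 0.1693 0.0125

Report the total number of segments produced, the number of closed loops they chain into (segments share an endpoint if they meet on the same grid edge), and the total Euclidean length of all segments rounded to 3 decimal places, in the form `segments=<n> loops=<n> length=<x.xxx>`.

cell (3,6): code 0100 → (3.264,7.000)–(4.000,6.442)
cell (3,7): code 1000 → (4.000,7.902)–(3.264,7.000)
cell (4,6): code 0010 → (4.000,6.442)–(4.607,7.000)
cell (4,7): code 0001 → (4.607,7.000)–(4.000,7.902)
total: 4 segments, chained into 1 closed loop(s), length Σ = 3.998615

segments=4 loops=1 length=3.999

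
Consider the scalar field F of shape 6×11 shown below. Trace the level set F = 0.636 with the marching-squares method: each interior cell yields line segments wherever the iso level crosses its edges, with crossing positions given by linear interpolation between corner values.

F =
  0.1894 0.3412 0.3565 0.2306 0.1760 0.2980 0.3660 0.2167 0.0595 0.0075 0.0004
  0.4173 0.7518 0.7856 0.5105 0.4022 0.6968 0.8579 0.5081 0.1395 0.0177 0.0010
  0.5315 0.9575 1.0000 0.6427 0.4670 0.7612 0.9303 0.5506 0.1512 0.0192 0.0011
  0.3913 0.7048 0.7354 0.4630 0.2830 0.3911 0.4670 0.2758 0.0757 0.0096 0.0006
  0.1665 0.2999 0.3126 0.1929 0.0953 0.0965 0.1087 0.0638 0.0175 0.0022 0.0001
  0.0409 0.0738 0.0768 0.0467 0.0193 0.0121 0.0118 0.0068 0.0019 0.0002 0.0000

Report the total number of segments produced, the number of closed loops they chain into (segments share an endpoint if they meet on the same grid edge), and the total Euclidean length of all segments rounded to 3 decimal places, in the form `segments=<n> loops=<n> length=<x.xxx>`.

segments=20 loops=2 length=15.047

cell (0,0): code 0100 → (0.718,1.000)–(1.000,0.654)
cell (0,1): code 1100 → (0.651,2.000)–(0.718,1.000)
cell (0,2): code 1000 → (1.000,2.544)–(0.651,2.000)
cell (0,4): code 0100 → (0.848,5.000)–(1.000,4.794)
cell (0,5): code 1100 → (0.549,6.000)–(0.848,5.000)
cell (0,6): code 1000 → (1.000,6.634)–(0.549,6.000)
cell (1,0): code 0110 → (1.000,0.654)–(2.000,0.245)
cell (1,2): code 1101 → (1.949,3.000)–(1.000,2.544)
cell (1,3): code 1000 → (2.000,3.038)–(1.949,3.000)
cell (1,4): code 0110 → (1.000,4.794)–(2.000,4.574)
cell (1,6): code 1001 → (2.000,6.775)–(1.000,6.634)
cell (2,0): code 0110 → (2.000,0.245)–(3.000,0.781)
cell (2,2): code 1011 → (3.000,2.365)–(2.037,3.000)
cell (2,3): code 0001 → (2.037,3.000)–(2.000,3.038)
cell (2,4): code 0010 → (2.000,4.574)–(2.338,5.000)
cell (2,5): code 0011 → (2.338,5.000)–(2.635,6.000)
cell (2,6): code 0001 → (2.635,6.000)–(2.000,6.775)
cell (3,0): code 0010 → (3.000,0.781)–(3.170,1.000)
cell (3,1): code 0011 → (3.170,1.000)–(3.235,2.000)
cell (3,2): code 0001 → (3.235,2.000)–(3.000,2.365)
total: 20 segments, chained into 2 closed loop(s), length Σ = 15.047389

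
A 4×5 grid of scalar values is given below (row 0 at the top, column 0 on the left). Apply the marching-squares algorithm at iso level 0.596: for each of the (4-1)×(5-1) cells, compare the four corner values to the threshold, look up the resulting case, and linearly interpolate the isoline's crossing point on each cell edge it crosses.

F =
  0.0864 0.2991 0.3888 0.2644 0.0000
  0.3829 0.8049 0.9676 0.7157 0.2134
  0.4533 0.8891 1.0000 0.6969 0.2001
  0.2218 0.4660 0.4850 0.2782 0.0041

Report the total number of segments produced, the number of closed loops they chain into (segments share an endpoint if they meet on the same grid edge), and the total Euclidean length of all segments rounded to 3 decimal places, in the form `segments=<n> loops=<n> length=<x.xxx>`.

cell (0,0): code 0100 → (0.587,1.000)–(1.000,0.505)
cell (0,1): code 1100 → (0.358,2.000)–(0.587,1.000)
cell (0,2): code 1100 → (0.735,3.000)–(0.358,2.000)
cell (0,3): code 1000 → (1.000,3.238)–(0.735,3.000)
cell (1,0): code 0110 → (1.000,0.505)–(2.000,0.327)
cell (1,3): code 1001 → (2.000,3.203)–(1.000,3.238)
cell (2,0): code 0010 → (2.000,0.327)–(2.693,1.000)
cell (2,1): code 0011 → (2.693,1.000)–(2.784,2.000)
cell (2,2): code 0011 → (2.784,2.000)–(2.241,3.000)
cell (2,3): code 0001 → (2.241,3.000)–(2.000,3.203)
total: 10 segments, chained into 1 closed loop(s), length Σ = 8.535041

segments=10 loops=1 length=8.535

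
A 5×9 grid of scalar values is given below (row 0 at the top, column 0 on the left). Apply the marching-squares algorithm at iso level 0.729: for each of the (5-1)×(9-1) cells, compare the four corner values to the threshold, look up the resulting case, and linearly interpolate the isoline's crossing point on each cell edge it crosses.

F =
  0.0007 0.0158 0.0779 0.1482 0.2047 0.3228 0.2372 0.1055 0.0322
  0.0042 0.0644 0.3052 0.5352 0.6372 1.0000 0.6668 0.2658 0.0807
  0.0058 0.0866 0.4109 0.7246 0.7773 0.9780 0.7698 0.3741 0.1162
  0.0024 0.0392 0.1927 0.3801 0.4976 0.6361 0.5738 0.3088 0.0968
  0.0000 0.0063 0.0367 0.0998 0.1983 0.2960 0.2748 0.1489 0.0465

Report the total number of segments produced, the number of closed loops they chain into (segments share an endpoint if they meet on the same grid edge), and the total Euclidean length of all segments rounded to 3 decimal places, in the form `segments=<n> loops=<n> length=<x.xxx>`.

cell (0,4): code 0100 → (0.600,5.000)–(1.000,4.253)
cell (0,5): code 1000 → (1.000,5.813)–(0.600,5.000)
cell (1,3): code 0100 → (1.655,4.000)–(2.000,3.083)
cell (1,4): code 1110 → (1.000,4.253)–(1.655,4.000)
cell (1,5): code 1101 → (1.604,6.000)–(1.000,5.813)
cell (1,6): code 1000 → (2.000,6.103)–(1.604,6.000)
cell (2,3): code 0010 → (2.000,3.083)–(2.173,4.000)
cell (2,4): code 0011 → (2.173,4.000)–(2.728,5.000)
cell (2,5): code 0011 → (2.728,5.000)–(2.208,6.000)
cell (2,6): code 0001 → (2.208,6.000)–(2.000,6.103)
total: 10 segments, chained into 1 closed loop(s), length Σ = 7.912948

segments=10 loops=1 length=7.913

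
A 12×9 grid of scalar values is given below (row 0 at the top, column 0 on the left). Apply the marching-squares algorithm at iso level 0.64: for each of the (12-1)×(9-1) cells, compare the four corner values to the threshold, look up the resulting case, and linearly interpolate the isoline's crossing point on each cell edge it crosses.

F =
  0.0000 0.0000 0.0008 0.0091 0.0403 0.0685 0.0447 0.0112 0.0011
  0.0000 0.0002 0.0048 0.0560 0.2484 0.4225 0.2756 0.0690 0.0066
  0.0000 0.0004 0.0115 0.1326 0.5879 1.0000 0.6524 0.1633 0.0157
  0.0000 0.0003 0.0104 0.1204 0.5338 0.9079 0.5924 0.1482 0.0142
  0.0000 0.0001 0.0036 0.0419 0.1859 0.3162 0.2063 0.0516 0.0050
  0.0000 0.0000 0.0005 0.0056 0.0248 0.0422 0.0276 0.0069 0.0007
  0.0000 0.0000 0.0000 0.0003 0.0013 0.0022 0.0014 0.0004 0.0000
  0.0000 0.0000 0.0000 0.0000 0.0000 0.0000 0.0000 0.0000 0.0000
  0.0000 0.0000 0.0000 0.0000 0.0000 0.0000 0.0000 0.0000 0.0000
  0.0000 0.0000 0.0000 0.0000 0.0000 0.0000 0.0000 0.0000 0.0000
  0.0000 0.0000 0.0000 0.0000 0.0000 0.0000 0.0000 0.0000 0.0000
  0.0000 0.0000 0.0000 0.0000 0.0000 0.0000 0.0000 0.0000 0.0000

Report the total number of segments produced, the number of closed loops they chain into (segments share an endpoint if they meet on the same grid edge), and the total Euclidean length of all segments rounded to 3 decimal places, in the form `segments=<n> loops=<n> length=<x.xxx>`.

segments=8 loops=1 length=6.114

cell (1,4): code 0100 → (1.377,5.000)–(2.000,4.126)
cell (1,5): code 1100 → (1.967,6.000)–(1.377,5.000)
cell (1,6): code 1000 → (2.000,6.025)–(1.967,6.000)
cell (2,4): code 0110 → (2.000,4.126)–(3.000,4.284)
cell (2,5): code 1011 → (3.000,5.849)–(2.207,6.000)
cell (2,6): code 0001 → (2.207,6.000)–(2.000,6.025)
cell (3,4): code 0010 → (3.000,4.284)–(3.453,5.000)
cell (3,5): code 0001 → (3.453,5.000)–(3.000,5.849)
total: 8 segments, chained into 1 closed loop(s), length Σ = 6.113671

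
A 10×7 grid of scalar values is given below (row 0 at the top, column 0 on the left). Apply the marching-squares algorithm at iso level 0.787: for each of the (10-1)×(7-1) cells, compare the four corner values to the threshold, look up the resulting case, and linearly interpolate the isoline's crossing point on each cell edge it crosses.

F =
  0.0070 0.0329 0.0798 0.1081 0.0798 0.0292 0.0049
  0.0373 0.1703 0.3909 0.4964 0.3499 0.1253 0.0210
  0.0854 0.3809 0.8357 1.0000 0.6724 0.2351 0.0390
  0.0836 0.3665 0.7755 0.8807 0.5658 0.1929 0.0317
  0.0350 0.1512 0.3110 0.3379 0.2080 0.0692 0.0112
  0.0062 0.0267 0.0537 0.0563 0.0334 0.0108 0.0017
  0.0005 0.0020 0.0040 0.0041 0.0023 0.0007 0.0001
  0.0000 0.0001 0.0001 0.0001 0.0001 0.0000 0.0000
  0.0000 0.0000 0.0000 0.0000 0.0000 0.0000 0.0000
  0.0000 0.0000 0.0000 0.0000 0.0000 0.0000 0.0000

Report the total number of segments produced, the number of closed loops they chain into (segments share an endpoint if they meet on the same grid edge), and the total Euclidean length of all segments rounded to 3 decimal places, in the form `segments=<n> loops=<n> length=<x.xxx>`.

segments=8 loops=1 length=5.325

cell (1,1): code 0100 → (1.891,2.000)–(2.000,1.893)
cell (1,2): code 1100 → (1.577,3.000)–(1.891,2.000)
cell (1,3): code 1000 → (2.000,3.650)–(1.577,3.000)
cell (2,1): code 0010 → (2.000,1.893)–(2.809,2.000)
cell (2,2): code 0111 → (2.809,2.000)–(3.000,2.109)
cell (2,3): code 1001 → (3.000,3.298)–(2.000,3.650)
cell (3,2): code 0010 → (3.000,2.109)–(3.173,3.000)
cell (3,3): code 0001 → (3.173,3.000)–(3.000,3.298)
total: 8 segments, chained into 1 closed loop(s), length Σ = 5.324508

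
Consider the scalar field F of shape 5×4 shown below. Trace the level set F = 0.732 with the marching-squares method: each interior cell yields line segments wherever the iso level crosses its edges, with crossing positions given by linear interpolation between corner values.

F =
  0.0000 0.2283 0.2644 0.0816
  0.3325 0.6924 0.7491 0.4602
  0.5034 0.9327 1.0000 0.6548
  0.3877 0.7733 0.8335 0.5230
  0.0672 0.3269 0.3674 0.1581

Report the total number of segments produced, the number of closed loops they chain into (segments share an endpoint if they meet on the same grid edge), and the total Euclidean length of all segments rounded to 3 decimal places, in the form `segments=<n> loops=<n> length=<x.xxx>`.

cell (0,1): code 0100 → (0.965,2.000)–(1.000,1.698)
cell (0,2): code 1000 → (1.000,2.059)–(0.965,2.000)
cell (1,0): code 0100 → (1.165,1.000)–(2.000,0.532)
cell (1,1): code 1110 → (1.000,1.698)–(1.165,1.000)
cell (1,2): code 1001 → (2.000,2.776)–(1.000,2.059)
cell (2,0): code 0110 → (2.000,0.532)–(3.000,0.893)
cell (2,2): code 1001 → (3.000,2.327)–(2.000,2.776)
cell (3,0): code 0010 → (3.000,0.893)–(3.093,1.000)
cell (3,1): code 0011 → (3.093,1.000)–(3.218,2.000)
cell (3,2): code 0001 → (3.218,2.000)–(3.000,2.327)
total: 10 segments, chained into 1 closed loop(s), length Σ = 6.979331

segments=10 loops=1 length=6.979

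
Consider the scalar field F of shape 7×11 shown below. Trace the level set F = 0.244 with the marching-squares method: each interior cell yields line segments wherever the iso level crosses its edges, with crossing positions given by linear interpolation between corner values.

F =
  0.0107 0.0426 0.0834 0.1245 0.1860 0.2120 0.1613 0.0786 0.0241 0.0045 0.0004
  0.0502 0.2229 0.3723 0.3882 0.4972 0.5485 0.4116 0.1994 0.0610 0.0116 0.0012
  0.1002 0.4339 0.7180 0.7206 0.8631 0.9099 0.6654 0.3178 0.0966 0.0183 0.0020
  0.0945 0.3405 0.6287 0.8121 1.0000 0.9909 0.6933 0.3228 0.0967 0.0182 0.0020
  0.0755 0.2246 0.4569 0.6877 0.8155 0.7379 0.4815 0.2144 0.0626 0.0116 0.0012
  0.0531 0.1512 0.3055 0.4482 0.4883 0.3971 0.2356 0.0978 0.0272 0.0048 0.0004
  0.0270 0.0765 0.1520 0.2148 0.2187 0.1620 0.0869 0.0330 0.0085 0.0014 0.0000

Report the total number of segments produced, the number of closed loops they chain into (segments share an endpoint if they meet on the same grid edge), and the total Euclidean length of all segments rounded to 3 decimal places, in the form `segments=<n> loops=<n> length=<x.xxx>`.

segments=24 loops=1 length=20.030

cell (0,1): code 0100 → (0.556,2.000)–(1.000,1.141)
cell (0,2): code 1100 → (0.453,3.000)–(0.556,2.000)
cell (0,3): code 1100 → (0.186,4.000)–(0.453,3.000)
cell (0,4): code 1100 → (0.095,5.000)–(0.186,4.000)
cell (0,5): code 1100 → (0.330,6.000)–(0.095,5.000)
cell (0,6): code 1000 → (1.000,6.790)–(0.330,6.000)
cell (1,0): code 0100 → (1.100,1.000)–(2.000,0.431)
cell (1,1): code 1110 → (1.000,1.141)–(1.100,1.000)
cell (1,6): code 1101 → (1.377,7.000)–(1.000,6.790)
cell (1,7): code 1000 → (2.000,7.334)–(1.377,7.000)
cell (2,0): code 0110 → (2.000,0.431)–(3.000,0.608)
cell (2,7): code 1001 → (3.000,7.349)–(2.000,7.334)
cell (3,0): code 0010 → (3.000,0.608)–(3.833,1.000)
cell (3,1): code 0111 → (3.833,1.000)–(4.000,1.084)
cell (3,6): code 1011 → (4.000,6.889)–(3.727,7.000)
cell (3,7): code 0001 → (3.727,7.000)–(3.000,7.349)
cell (4,1): code 0110 → (4.000,1.084)–(5.000,1.601)
cell (4,5): code 1011 → (5.000,5.948)–(4.966,6.000)
cell (4,6): code 0001 → (4.966,6.000)–(4.000,6.889)
cell (5,1): code 0010 → (5.000,1.601)–(5.401,2.000)
cell (5,2): code 0011 → (5.401,2.000)–(5.875,3.000)
cell (5,3): code 0011 → (5.875,3.000)–(5.906,4.000)
cell (5,4): code 0011 → (5.906,4.000)–(5.651,5.000)
cell (5,5): code 0001 → (5.651,5.000)–(5.000,5.948)
total: 24 segments, chained into 1 closed loop(s), length Σ = 20.029807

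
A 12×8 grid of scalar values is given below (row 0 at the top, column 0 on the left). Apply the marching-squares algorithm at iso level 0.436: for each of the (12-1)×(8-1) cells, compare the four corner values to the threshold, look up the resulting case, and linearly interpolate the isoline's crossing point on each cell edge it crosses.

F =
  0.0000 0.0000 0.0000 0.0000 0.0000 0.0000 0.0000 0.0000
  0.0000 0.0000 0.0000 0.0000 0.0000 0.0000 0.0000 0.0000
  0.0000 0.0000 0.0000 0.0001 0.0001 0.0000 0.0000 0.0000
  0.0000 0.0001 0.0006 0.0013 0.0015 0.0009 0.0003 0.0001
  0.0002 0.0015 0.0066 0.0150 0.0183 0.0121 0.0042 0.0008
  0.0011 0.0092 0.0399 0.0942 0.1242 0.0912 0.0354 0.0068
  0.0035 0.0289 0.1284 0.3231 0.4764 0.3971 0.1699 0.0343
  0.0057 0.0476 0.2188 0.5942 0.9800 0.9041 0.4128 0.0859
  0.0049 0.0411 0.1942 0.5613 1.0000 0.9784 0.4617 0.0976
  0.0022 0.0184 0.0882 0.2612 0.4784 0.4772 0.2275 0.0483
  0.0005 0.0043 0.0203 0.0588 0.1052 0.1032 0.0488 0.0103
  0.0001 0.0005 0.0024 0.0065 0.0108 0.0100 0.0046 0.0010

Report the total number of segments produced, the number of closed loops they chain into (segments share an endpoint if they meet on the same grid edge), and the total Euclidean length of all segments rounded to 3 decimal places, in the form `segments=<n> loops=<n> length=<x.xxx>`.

segments=16 loops=1 length=10.517

cell (5,3): code 0100 → (5.885,4.000)–(6.000,3.736)
cell (5,4): code 1000 → (6.000,4.509)–(5.885,4.000)
cell (6,2): code 0100 → (6.416,3.000)–(7.000,2.579)
cell (6,3): code 1110 → (6.000,3.736)–(6.416,3.000)
cell (6,4): code 1101 → (6.077,5.000)–(6.000,4.509)
cell (6,5): code 1000 → (7.000,5.953)–(6.077,5.000)
cell (7,2): code 0110 → (7.000,2.579)–(8.000,2.659)
cell (7,5): code 1101 → (7.474,6.000)–(7.000,5.953)
cell (7,6): code 1000 → (8.000,6.071)–(7.474,6.000)
cell (8,2): code 0010 → (8.000,2.659)–(8.418,3.000)
cell (8,3): code 0111 → (8.418,3.000)–(9.000,3.805)
cell (8,5): code 1011 → (9.000,5.165)–(8.110,6.000)
cell (8,6): code 0001 → (8.110,6.000)–(8.000,6.071)
cell (9,3): code 0010 → (9.000,3.805)–(9.114,4.000)
cell (9,4): code 0011 → (9.114,4.000)–(9.110,5.000)
cell (9,5): code 0001 → (9.110,5.000)–(9.000,5.165)
total: 16 segments, chained into 1 closed loop(s), length Σ = 10.517057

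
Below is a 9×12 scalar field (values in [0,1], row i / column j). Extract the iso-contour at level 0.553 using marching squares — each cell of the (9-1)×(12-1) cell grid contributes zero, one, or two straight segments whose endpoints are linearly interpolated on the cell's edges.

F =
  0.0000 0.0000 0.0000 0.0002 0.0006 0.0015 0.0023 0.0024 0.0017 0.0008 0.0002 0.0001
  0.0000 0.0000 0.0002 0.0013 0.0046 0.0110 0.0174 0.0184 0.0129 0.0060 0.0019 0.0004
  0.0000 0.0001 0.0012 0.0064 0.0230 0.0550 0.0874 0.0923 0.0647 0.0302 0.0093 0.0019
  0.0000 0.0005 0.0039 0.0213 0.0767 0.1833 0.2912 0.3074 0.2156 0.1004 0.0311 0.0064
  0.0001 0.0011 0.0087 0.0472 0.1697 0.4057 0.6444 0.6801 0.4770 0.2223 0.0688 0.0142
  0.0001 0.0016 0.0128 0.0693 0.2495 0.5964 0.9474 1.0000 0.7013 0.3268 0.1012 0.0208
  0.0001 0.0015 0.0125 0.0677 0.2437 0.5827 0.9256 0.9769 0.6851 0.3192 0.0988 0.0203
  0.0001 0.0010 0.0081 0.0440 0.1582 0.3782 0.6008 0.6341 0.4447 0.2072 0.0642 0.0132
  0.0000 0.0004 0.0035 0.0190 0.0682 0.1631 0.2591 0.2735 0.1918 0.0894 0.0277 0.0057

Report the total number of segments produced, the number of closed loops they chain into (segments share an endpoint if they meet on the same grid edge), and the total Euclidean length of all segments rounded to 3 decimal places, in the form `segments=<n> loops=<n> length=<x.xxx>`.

segments=16 loops=1 length=11.163

cell (3,5): code 0100 → (3.741,6.000)–(4.000,5.617)
cell (3,6): code 1100 → (3.659,7.000)–(3.741,6.000)
cell (3,7): code 1000 → (4.000,7.626)–(3.659,7.000)
cell (4,4): code 0100 → (4.772,5.000)–(5.000,4.875)
cell (4,5): code 1110 → (4.000,5.617)–(4.772,5.000)
cell (4,7): code 1101 → (4.339,8.000)–(4.000,7.626)
cell (4,8): code 1000 → (5.000,8.396)–(4.339,8.000)
cell (5,4): code 0110 → (5.000,4.875)–(6.000,4.912)
cell (5,8): code 1001 → (6.000,8.361)–(5.000,8.396)
cell (6,4): code 0010 → (6.000,4.912)–(6.145,5.000)
cell (6,5): code 0111 → (6.145,5.000)–(7.000,5.785)
cell (6,7): code 1011 → (7.000,7.428)–(6.550,8.000)
cell (6,8): code 0001 → (6.550,8.000)–(6.000,8.361)
cell (7,5): code 0010 → (7.000,5.785)–(7.140,6.000)
cell (7,6): code 0011 → (7.140,6.000)–(7.225,7.000)
cell (7,7): code 0001 → (7.225,7.000)–(7.000,7.428)
total: 16 segments, chained into 1 closed loop(s), length Σ = 11.162702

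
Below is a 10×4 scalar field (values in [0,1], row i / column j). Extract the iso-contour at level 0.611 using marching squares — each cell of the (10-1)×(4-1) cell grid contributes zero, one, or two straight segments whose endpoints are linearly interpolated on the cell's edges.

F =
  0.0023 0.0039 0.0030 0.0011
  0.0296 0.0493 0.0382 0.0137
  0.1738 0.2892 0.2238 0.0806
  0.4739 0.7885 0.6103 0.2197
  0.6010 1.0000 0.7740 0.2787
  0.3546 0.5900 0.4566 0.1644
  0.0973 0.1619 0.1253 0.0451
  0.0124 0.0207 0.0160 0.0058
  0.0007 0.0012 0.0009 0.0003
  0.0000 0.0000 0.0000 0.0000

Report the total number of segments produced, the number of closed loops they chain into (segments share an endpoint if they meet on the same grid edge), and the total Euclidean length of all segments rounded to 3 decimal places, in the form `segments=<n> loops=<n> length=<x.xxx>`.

segments=8 loops=1 length=6.921

cell (2,0): code 0100 → (2.645,1.000)–(3.000,0.436)
cell (2,1): code 1000 → (3.000,1.996)–(2.645,1.000)
cell (3,0): code 0110 → (3.000,0.436)–(4.000,0.025)
cell (3,1): code 1101 → (3.004,2.000)–(3.000,1.996)
cell (3,2): code 1000 → (4.000,2.329)–(3.004,2.000)
cell (4,0): code 0010 → (4.000,0.025)–(4.949,1.000)
cell (4,1): code 0011 → (4.949,1.000)–(4.514,2.000)
cell (4,2): code 0001 → (4.514,2.000)–(4.000,2.329)
total: 8 segments, chained into 1 closed loop(s), length Σ = 6.920998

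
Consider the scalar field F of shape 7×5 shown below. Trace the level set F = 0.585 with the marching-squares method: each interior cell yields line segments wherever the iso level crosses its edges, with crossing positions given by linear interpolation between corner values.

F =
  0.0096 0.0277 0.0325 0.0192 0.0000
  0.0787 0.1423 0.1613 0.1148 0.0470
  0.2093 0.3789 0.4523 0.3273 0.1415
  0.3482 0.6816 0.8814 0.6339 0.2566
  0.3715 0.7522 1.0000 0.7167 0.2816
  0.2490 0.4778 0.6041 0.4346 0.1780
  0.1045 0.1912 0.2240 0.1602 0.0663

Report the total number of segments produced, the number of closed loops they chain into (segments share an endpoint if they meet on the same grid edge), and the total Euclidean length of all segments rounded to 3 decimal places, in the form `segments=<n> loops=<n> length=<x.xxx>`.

cell (2,0): code 0100 → (2.681,1.000)–(3.000,0.710)
cell (2,1): code 1100 → (2.309,2.000)–(2.681,1.000)
cell (2,2): code 1100 → (2.841,3.000)–(2.309,2.000)
cell (2,3): code 1000 → (3.000,3.130)–(2.841,3.000)
cell (3,0): code 0110 → (3.000,0.710)–(4.000,0.561)
cell (3,3): code 1001 → (4.000,3.303)–(3.000,3.130)
cell (4,0): code 0010 → (4.000,0.561)–(4.609,1.000)
cell (4,1): code 0111 → (4.609,1.000)–(5.000,1.849)
cell (4,2): code 1011 → (5.000,2.113)–(4.467,3.000)
cell (4,3): code 0001 → (4.467,3.000)–(4.000,3.303)
cell (5,1): code 0010 → (5.000,1.849)–(5.050,2.000)
cell (5,2): code 0001 → (5.050,2.000)–(5.000,2.113)
total: 12 segments, chained into 1 closed loop(s), length Σ = 8.421478

segments=12 loops=1 length=8.421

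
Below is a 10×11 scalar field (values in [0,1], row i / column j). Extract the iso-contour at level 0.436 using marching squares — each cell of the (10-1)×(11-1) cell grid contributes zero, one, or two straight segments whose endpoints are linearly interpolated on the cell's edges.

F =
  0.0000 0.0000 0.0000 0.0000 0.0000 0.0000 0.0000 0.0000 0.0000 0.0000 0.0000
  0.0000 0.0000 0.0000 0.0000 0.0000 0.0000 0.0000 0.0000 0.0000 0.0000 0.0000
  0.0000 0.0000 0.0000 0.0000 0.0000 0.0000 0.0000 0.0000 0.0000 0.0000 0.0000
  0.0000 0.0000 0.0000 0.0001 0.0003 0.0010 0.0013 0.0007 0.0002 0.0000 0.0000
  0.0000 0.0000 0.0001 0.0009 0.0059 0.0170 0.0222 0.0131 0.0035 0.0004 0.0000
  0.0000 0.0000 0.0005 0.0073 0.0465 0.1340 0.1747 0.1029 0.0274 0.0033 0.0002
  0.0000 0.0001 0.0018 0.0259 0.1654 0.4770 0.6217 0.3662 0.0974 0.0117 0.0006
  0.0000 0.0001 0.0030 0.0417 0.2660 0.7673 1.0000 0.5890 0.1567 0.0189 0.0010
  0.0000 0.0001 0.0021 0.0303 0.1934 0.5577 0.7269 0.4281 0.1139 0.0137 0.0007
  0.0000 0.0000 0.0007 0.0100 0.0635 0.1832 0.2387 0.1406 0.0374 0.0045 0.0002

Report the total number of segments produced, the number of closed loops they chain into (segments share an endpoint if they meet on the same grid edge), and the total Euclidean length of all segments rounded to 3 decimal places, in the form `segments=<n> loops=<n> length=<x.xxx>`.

segments=12 loops=1 length=9.143

cell (5,4): code 0100 → (5.880,5.000)–(6.000,4.868)
cell (5,5): code 1100 → (5.585,6.000)–(5.880,5.000)
cell (5,6): code 1000 → (6.000,6.727)–(5.585,6.000)
cell (6,4): code 0110 → (6.000,4.868)–(7.000,4.339)
cell (6,6): code 1101 → (6.313,7.000)–(6.000,6.727)
cell (6,7): code 1000 → (7.000,7.354)–(6.313,7.000)
cell (7,4): code 0110 → (7.000,4.339)–(8.000,4.666)
cell (7,6): code 1011 → (8.000,6.974)–(7.951,7.000)
cell (7,7): code 0001 → (7.951,7.000)–(7.000,7.354)
cell (8,4): code 0010 → (8.000,4.666)–(8.325,5.000)
cell (8,5): code 0011 → (8.325,5.000)–(8.596,6.000)
cell (8,6): code 0001 → (8.596,6.000)–(8.000,6.974)
total: 12 segments, chained into 1 closed loop(s), length Σ = 9.143425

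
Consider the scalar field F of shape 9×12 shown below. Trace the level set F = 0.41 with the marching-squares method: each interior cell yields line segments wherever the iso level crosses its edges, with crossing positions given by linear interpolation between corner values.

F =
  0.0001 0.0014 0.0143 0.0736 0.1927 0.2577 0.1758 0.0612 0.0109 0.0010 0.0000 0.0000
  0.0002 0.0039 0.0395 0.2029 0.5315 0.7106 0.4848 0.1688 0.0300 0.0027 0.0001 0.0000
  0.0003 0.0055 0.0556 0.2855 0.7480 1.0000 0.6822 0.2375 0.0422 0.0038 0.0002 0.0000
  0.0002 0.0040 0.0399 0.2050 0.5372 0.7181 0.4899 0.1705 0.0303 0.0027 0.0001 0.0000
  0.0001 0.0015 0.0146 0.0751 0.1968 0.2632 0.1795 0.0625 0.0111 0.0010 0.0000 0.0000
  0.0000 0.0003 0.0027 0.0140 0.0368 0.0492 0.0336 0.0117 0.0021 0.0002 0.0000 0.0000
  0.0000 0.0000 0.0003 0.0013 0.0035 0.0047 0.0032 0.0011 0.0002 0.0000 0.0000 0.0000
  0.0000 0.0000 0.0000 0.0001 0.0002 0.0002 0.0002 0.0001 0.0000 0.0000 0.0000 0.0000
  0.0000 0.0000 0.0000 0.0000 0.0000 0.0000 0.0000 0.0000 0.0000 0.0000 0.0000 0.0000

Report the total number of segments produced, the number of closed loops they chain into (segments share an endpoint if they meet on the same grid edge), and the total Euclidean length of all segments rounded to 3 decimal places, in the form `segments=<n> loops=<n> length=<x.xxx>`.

segments=12 loops=1 length=10.262

cell (0,3): code 0100 → (0.641,4.000)–(1.000,3.630)
cell (0,4): code 1100 → (0.336,5.000)–(0.641,4.000)
cell (0,5): code 1100 → (0.758,6.000)–(0.336,5.000)
cell (0,6): code 1000 → (1.000,6.237)–(0.758,6.000)
cell (1,3): code 0110 → (1.000,3.630)–(2.000,3.269)
cell (1,6): code 1001 → (2.000,6.612)–(1.000,6.237)
cell (2,3): code 0110 → (2.000,3.269)–(3.000,3.617)
cell (2,6): code 1001 → (3.000,6.250)–(2.000,6.612)
cell (3,3): code 0010 → (3.000,3.617)–(3.374,4.000)
cell (3,4): code 0011 → (3.374,4.000)–(3.677,5.000)
cell (3,5): code 0011 → (3.677,5.000)–(3.257,6.000)
cell (3,6): code 0001 → (3.257,6.000)–(3.000,6.250)
total: 12 segments, chained into 1 closed loop(s), length Σ = 10.261646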